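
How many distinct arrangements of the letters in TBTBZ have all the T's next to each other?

Treat the 2 copies of T as a single block. The multiset to arrange is then {TT, B, B, Z}, 4 items in all.
That gives (4)!/(2!) = 12 arrangements.

12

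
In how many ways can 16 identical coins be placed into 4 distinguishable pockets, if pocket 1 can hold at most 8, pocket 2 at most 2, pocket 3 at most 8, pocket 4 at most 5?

By stars and bars, unrestricted non-negative solutions to x_1+…+x_4 = 16 number C(16+3,3) = 969.
Subtract solutions that violate a single cap (substitute x_i' = x_i − (cap_i+1)): x_1 ≥ 9 gives C(10,3) = 120; x_2 ≥ 3 gives C(16,3) = 560; x_3 ≥ 9 gives C(10,3) = 120; x_4 ≥ 6 gives C(13,3) = 286. Together 1086.
Add back pairs where two caps are both exceeded: 35 + 0 + 4 + 35 + 120 + 4 = 198.
By inclusion–exclusion the count is 969 − 1086 + 198 = 81.

81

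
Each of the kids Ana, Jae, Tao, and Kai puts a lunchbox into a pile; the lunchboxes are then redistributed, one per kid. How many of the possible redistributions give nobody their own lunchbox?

Count assignments avoiding every fixed point. For any j of the 4 kids fixed to their own lunchbox, the other 4−j can be arranged in (4−j)! ways.
By inclusion–exclusion this is Σ_{j=0}^{4} (−1)^j C(4,j)·(4−j)!.
Computing: 24 − 24 + 12 − 4 + 1 = 9.

9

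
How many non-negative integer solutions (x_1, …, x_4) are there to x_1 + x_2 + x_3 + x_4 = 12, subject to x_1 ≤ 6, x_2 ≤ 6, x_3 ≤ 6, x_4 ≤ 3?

134

By stars and bars, unrestricted non-negative solutions to x_1+…+x_4 = 12 number C(12+3,3) = 455.
Subtract solutions that violate a single cap (substitute x_i' = x_i − (cap_i+1)): x_1 ≥ 7 gives C(8,3) = 56; x_2 ≥ 7 gives C(8,3) = 56; x_3 ≥ 7 gives C(8,3) = 56; x_4 ≥ 4 gives C(11,3) = 165. Together 333.
Add back pairs where two caps are both exceeded: 0 + 0 + 4 + 0 + 4 + 4 = 12.
By inclusion–exclusion the count is 455 − 333 + 12 = 134.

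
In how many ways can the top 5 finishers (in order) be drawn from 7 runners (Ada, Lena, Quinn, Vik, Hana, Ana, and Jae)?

2520

There are 7 choices for 1st place, 6 for 2nd, and so on down to 3 for position 5.
That gives 7 × 6 × 5 × 4 × 3 = 2520.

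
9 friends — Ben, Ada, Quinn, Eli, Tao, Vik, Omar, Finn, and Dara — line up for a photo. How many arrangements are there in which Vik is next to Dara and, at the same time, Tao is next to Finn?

Treat {Vik,Dara} as one block (2 orders) and {Tao,Finn} as another (2 orders).
That leaves 7 units to arrange: 2 × 2 × 7! = 4 × 5040 = 20160.

20160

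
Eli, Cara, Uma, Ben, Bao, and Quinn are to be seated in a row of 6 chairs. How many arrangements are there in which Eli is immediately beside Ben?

Glue Eli and Ben into one block (2 internal orders), leaving 5 units to arrange in a row.
That gives 2 × 5! = 2 × 120 = 240.

240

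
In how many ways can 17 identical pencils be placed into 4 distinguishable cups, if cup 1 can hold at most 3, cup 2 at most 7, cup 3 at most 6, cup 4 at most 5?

Ignoring the caps, the number of non-negative solutions to x_1+…+x_4 = 17 is C(20,3) = 1140.
Subtract solutions that violate a single cap (substitute x_i' = x_i − (cap_i+1)): x_1 ≥ 4 gives C(16,3) = 560; x_2 ≥ 8 gives C(12,3) = 220; x_3 ≥ 7 gives C(13,3) = 286; x_4 ≥ 6 gives C(14,3) = 364. Together 1430.
Add back pairs where two caps are both exceeded: 56 + 84 + 120 + 10 + 20 + 35 = 325.
Subtract triples: 0 + 0 + 1 + 0 = 1.
By inclusion–exclusion the count is 1140 − 1430 + 325 − 1 = 34.

34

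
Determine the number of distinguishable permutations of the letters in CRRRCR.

15

Letter multiplicities in CRRRCR: C×2, R×4.
The number of distinct arrangements is 6!/(4!·2!) = 720/48 = 15.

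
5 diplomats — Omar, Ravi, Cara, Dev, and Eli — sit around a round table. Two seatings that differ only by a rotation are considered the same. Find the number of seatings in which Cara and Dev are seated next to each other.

Glue Cara and Dev into a block (2 internal orders). Seating 4 units around a circle gives (3)! arrangements.
So 2 × (3)! = 2 × 6 = 12.

12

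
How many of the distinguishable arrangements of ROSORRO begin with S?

20

With the first slot taken by S, it remains to arrange the other 6 letters (ROORRO).
Those 6 letters have O appearing 3 times and R appearing 3 times, giving (6)!/(3!·3!) = 20.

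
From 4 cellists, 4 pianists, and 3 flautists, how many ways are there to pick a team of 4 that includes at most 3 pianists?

Split by how many pianists are chosen (0 through 3).
Sum: C(4,0)·C(7,4) + C(4,1)·C(7,3) + C(4,2)·C(7,2) + C(4,3)·C(7,1) = 35 + 140 + 126 + 28 = 329.

329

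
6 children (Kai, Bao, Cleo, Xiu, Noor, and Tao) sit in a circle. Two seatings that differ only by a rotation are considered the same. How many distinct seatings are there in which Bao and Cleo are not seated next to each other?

72

All circular seatings of 6 people number (5)! = 120.
Those with Bao next to Cleo: fuse the pair into one unit and seat 5 units around a circle — 2·(4)! = 48.
Subtracting, 120 − 48 = 72.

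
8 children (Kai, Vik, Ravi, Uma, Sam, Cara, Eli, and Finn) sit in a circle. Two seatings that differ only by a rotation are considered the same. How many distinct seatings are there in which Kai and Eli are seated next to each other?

1440

Treat {Kai, Eli} as one unit (2 internal orders) and seat the resulting 7 units around the table: (6)! circular arrangements.
So 2 × (6)! = 2 × 720 = 1440.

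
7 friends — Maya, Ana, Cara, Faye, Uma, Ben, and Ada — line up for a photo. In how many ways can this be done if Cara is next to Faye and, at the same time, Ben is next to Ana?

480

Treat {Cara,Faye} as one block (2 orders) and {Ben,Ana} as another (2 orders).
That leaves 5 units to arrange: 2 × 2 × 5! = 4 × 120 = 480.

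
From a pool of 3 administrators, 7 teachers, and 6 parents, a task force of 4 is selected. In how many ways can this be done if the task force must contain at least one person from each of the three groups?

With no constraint there are C(16,4) = 1820 possible selections.
Selections missing a whole group: no administrators → C(13,4) = 715; no teachers → C(9,4) = 126; no parents → C(10,4) = 210.
Add back selections omitting two groups (i.e. drawn from a single group): C(3,4) + C(7,4) + C(6,4) = 50.
By inclusion–exclusion: 1820 − 1051 + 50 = 819.

819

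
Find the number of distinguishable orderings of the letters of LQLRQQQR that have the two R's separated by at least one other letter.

Total arrangements of LQLRQQQR: 8!/(4!·2!·2!) = 420.
Arrangements with the R's together: treat RR as one letter, giving (7)!/(4!·2!) = 105.
Hence 420 − 105 = 315.

315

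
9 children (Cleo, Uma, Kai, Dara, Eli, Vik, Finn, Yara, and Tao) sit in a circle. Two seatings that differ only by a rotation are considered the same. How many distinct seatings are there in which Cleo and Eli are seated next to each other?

10080

Glue Cleo and Eli into a block (2 internal orders). Seating 8 units around a circle gives (7)! arrangements.
So 2 × (7)! = 2 × 5040 = 10080.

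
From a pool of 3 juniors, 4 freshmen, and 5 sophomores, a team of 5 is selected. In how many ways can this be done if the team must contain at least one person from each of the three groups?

With no constraint there are C(12,5) = 792 possible selections.
Subtract selections that omit an entire group: no juniors → C(9,5) = 126; no freshmen → C(8,5) = 56; no sophomores → C(7,5) = 21.
Add back selections omitting two groups (i.e. drawn from a single group): C(3,5) + C(4,5) + C(5,5) = 1.
By inclusion–exclusion: 792 − 203 + 1 = 590.

590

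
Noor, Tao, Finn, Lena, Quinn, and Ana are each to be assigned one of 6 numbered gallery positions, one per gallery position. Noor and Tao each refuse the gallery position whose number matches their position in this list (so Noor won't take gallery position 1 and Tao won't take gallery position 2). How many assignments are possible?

Let Aᵢ (for i ∈ {1, 2}) be the placements that put person i in their forbidden gallery position. Any j of these fix j positions, leaving (6−j)! ways to fill the rest, and there are C(2,j) ways to pick which j.
By inclusion–exclusion, the number of valid placements is Σ_{j=0}^{2} (−1)^j C(2,j)·(6−j)!.
Computing: 720 − 240 + 24 = 504.

504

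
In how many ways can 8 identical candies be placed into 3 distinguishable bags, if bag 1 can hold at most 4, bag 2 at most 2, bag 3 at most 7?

14

By stars and bars, unrestricted non-negative solutions to x_1+…+x_3 = 8 number C(8+2,2) = 45.
Subtract solutions that violate a single cap (substitute x_i' = x_i − (cap_i+1)): x_1 ≥ 5 gives C(5,2) = 10; x_2 ≥ 3 gives C(7,2) = 21; x_3 ≥ 8 gives C(2,2) = 1. Together 32.
Add back pairs where two caps are both exceeded: 1 + 0 + 0 = 1.
By inclusion–exclusion the count is 45 − 32 + 1 = 14.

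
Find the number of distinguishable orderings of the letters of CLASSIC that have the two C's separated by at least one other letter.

900

There are 7!/(2!·2!) = 1260 arrangements of CLASSIC in total.
If the two C's are adjacent, glue them into one block, leaving 6 items to arrange: (6)!/(2!) = 360 ways.
Hence 1260 − 360 = 900.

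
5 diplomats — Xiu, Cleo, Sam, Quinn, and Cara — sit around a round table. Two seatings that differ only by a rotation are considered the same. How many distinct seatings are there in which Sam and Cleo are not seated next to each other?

12

All circular seatings of 5 people number (4)! = 24.
Those with Sam next to Cleo: fuse the pair into one unit and seat 4 units around a circle — 2·(3)! = 12.
Subtracting, 24 − 12 = 12.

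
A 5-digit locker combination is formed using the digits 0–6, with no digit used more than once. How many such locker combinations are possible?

2520

This is a permutation of 5 out of 7: P(7,5) = 7!/2!.
7 × 6 × 5 × 4 × 3 = 2520.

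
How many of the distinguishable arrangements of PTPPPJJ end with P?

Fix P in the last position and arrange the remaining 6 letters.
Those 6 letters have J appearing twice and P appearing 3 times, giving (6)!/(3!·2!) = 60.

60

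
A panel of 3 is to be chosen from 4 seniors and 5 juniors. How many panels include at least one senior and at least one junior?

70

Total 3-person selections from all 9: C(9,3) = 84.
Selections missing a whole group: no seniors → C(5,3) = 10; no juniors → C(4,3) = 4.
Both groups omitted at once is impossible, so 84 − 14 = 70.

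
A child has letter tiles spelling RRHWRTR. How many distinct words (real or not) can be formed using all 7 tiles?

210

RRHWRTR has 7 letters with R appearing 4 times.
Dividing 7! = 5040 by 4! = 24 for the repeated letters gives 210.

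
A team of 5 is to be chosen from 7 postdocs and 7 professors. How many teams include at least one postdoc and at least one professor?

1960

Total 5-person selections from all 14: C(14,5) = 2002.
Selections missing a whole group: no postdocs → C(7,5) = 21; no professors → C(7,5) = 21.
Both groups omitted at once is impossible, so 2002 − 42 = 1960.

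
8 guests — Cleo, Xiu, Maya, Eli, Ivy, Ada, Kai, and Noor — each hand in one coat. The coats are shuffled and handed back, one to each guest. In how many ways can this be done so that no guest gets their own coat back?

This is the derangement count D_8: permutations of 8 items with no fixed point.
By inclusion–exclusion this is Σ_{j=0}^{8} (−1)^j C(8,j)·(8−j)!.
Computing: 40320 − 40320 + 20160 − 6720 + 1680 − 336 + 56 − 8 + 1 = 14833.

14833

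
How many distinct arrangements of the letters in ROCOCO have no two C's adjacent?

Total arrangements of ROCOCO: 6!/(3!·2!) = 60.
Arrangements with the C's together: treat CC as one letter, giving (5)!/(3!) = 20.
Subtracting, 60 − 20 = 40 arrangements keep the C's apart.

40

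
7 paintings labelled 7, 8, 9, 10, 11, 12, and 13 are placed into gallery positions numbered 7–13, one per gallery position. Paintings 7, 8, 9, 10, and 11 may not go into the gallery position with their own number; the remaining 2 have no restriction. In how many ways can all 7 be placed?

2428

Let Aᵢ (for 7 ≤ i ≤ 11) be the placements that put painting i in its forbidden gallery position. Any j of these fix j positions, leaving (7−j)! ways to fill the rest, and there are C(5,j) ways to pick which j.
By inclusion–exclusion, the number of valid placements is Σ_{j=0}^{5} (−1)^j C(5,j)·(7−j)!.
Computing: 5040 − 3600 + 1200 − 240 + 30 − 2 = 2428.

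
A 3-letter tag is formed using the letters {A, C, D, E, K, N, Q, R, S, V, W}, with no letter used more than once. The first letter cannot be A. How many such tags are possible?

900

The first letter has 11−1 = 10 choices (anything except A).
The remaining 2 letters are filled from the other 10 symbols without repetition: 10 × 9 = 90.
Total: 10 × 90 = 900.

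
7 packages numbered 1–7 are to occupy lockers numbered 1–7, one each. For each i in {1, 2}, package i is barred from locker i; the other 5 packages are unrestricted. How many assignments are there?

Let Aᵢ (for i ∈ {1, 2}) be the placements that put package i in its forbidden locker. Any j of these fix j positions, leaving (7−j)! ways to fill the rest, and there are C(2,j) ways to pick which j.
By inclusion–exclusion, the number of valid placements is Σ_{j=0}^{2} (−1)^j C(2,j)·(7−j)!.
Computing: 5040 − 1440 + 120 = 3720.

3720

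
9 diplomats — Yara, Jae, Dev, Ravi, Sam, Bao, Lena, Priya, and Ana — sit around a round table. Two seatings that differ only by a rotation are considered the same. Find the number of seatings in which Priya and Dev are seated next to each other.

Glue Priya and Dev into a block (2 internal orders). Seating 8 units around a circle gives (7)! arrangements.
So 2 × (7)! = 2 × 5040 = 10080.

10080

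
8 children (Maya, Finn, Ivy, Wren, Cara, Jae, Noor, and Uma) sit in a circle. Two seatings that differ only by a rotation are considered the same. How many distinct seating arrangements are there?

5040

Around a circle, 8 distinct people have 8!/8 = (7)! = 5040 rotationally distinct seatings.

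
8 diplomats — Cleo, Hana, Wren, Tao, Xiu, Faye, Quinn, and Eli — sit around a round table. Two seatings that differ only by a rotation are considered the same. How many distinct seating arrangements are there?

5040

Around a circle, 8 distinct people have 8!/8 = (7)! = 5040 rotationally distinct seatings.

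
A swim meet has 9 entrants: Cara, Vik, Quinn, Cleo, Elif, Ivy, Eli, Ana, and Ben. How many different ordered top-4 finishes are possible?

3024

There are 9 choices for 1st place, 8 for 2nd, and so on down to 6 for position 4.
That gives 9 × 8 × 7 × 6 = 3024.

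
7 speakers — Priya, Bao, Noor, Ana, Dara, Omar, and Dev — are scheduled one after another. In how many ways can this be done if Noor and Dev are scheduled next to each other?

1440

Glue Noor and Dev into one block (2 internal orders), leaving 6 units to arrange in a row.
That gives 2 × 6! = 2 × 720 = 1440.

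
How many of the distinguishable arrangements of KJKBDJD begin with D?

180

Fix D in the first position and arrange the remaining 6 letters.
Those 6 letters have J appearing twice and K appearing twice, giving (6)!/(2!·2!) = 180.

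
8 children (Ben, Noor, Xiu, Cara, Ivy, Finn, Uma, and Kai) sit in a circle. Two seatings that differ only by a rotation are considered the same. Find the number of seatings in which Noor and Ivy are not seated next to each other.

3600

All circular seatings of 8 people number (7)! = 5040.
Those with Noor next to Ivy: fuse the pair into one unit and seat 7 units around a circle — 2·(6)! = 1440.
Subtracting, 5040 − 1440 = 3600.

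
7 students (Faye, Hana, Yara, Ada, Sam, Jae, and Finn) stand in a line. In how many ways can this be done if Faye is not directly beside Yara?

3600

Of the 7! = 5040 arrangements, those with Faye and Yara adjacent number 2 × 6! = 1440 (treat the pair as a block with 2 internal orders).
Complementary counting: 5040 − 1440 = 3600.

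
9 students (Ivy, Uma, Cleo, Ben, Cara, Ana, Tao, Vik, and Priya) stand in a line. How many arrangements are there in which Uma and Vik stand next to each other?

80640

Place the 7 others and the Uma-Vik pair as 8 objects in a line; the pair has 2 internal arrangements.
That gives 2 × 8! = 2 × 40320 = 80640.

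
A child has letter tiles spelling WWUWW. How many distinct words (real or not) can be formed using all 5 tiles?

5

Letter multiplicities in WWUWW: U×1, W×4.
Dividing 5! = 120 by 4! = 24 for the repeated letters gives 5.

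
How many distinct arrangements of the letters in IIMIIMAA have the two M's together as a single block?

105

Treat the 2 copies of M as a single block. The multiset to arrange is then {MM, A, A, I, I, I, I}, 7 items in all.
That gives (7)!/(4!·2!) = 105 arrangements.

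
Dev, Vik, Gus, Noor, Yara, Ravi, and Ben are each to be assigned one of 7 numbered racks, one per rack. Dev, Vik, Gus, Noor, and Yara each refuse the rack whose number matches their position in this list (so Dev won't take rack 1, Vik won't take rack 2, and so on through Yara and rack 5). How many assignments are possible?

Let Aᵢ (for 1 ≤ i ≤ 5) be the placements that put person i in their forbidden rack. Any j of these fix j positions, leaving (7−j)! ways to fill the rest, and there are C(5,j) ways to pick which j.
By inclusion–exclusion, the number of valid placements is Σ_{j=0}^{5} (−1)^j C(5,j)·(7−j)!.
Computing: 5040 − 3600 + 1200 − 240 + 30 − 2 = 2428.

2428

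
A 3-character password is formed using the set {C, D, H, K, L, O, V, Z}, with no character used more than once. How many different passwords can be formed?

336

This is a permutation of 3 out of 8: P(8,3) = 8!/5!.
8 × 7 × 6 = 336.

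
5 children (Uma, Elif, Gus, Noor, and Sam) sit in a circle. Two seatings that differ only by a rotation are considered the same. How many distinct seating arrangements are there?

24

Around a circle, 5 distinct people have 5!/5 = (4)! = 24 rotationally distinct seatings.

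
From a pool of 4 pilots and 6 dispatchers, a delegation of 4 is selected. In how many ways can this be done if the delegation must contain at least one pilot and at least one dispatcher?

194

With no constraint there are C(10,4) = 210 possible selections.
Selections missing a whole group: no pilots → C(6,4) = 15; no dispatchers → C(4,4) = 1.
Both groups omitted at once is impossible, so 210 − 16 = 194.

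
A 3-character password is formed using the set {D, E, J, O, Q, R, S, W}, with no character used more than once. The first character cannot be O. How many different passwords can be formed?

294

The first character has 8−1 = 7 choices (anything except O).
The remaining 2 characters are filled from the other 7 symbols without repetition: 7 × 6 = 42.
Total: 7 × 42 = 294.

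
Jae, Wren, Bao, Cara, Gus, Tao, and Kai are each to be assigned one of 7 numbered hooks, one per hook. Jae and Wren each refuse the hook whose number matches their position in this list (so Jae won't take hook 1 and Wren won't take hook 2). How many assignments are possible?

Let Aᵢ (for i ∈ {1, 2}) be the placements that put person i in their forbidden hook. Any j of these fix j positions, leaving (7−j)! ways to fill the rest, and there are C(2,j) ways to pick which j.
By inclusion–exclusion, the number of valid placements is Σ_{j=0}^{2} (−1)^j C(2,j)·(7−j)!.
Computing: 5040 − 1440 + 120 = 3720.

3720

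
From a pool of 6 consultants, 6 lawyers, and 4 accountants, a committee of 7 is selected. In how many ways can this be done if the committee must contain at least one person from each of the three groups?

10408

Total 7-person selections from all 16: C(16,7) = 11440.
Selections missing a whole group: no consultants → C(10,7) = 120; no lawyers → C(10,7) = 120; no accountants → C(12,7) = 792.
Add back selections omitting two groups (i.e. drawn from a single group): C(6,7) + C(6,7) + C(4,7) = 0.
By inclusion–exclusion: 11440 − 1032 + 0 = 10408.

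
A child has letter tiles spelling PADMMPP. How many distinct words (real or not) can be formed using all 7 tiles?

The 7 letters of PADMMPP have repeats: M appearing twice and P appearing 3 times.
Dividing 7! = 5040 by 3!·2! = 12 for the repeated letters gives 420.

420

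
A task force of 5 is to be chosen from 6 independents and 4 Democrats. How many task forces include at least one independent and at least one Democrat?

246

Total 5-person selections from all 10: C(10,5) = 252.
Subtract selections that omit an entire group: no independents → C(4,5) = 0; no Democrats → C(6,5) = 6.
Both groups omitted at once is impossible, so 252 − 6 = 246.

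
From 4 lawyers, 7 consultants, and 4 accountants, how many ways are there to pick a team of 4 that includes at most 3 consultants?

1330

Split by how many consultants are chosen (0 through 3).
Sum: C(7,0)·C(8,4) + C(7,1)·C(8,3) + C(7,2)·C(8,2) + C(7,3)·C(8,1) = 70 + 392 + 588 + 280 = 1330.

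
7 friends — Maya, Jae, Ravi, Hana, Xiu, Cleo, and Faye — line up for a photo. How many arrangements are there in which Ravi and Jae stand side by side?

Treat {Ravi, Jae} as a single unit. There are 6 units to order, and the pair itself can be ordered 2 ways.
So the count is 2·(6)! = 1440.

1440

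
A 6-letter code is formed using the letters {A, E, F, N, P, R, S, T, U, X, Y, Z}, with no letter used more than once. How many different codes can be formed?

Choose and order 6 of the 12 symbols: the first letter has 12 options, the next 11, and so on down to 7.
That product is 12 × 11 × 10 × 9 × 8 × 7 = 665280.

665280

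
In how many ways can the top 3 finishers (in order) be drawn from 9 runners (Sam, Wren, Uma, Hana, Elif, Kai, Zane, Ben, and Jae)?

504

There are 9 choices for 1st place, 8 for 2nd, and 7 for 3rd.
That gives 9 × 8 × 7 = 504.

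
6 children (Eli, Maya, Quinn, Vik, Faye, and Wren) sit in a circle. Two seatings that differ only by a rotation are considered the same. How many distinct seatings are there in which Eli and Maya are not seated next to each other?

Without the restriction there are (5)! = 120 seatings.
Those with Eli next to Maya: fuse the pair into one unit and seat 5 units around a circle — 2·(4)! = 48.
Subtracting, 120 − 48 = 72.

72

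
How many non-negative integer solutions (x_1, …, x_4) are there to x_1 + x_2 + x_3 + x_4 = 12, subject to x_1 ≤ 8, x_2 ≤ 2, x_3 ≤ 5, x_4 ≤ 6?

106

Ignoring the caps, the number of non-negative solutions to x_1+…+x_4 = 12 is C(15,3) = 455.
Subtract solutions that violate a single cap (substitute x_i' = x_i − (cap_i+1)): x_1 ≥ 9 gives C(6,3) = 20; x_2 ≥ 3 gives C(12,3) = 220; x_3 ≥ 6 gives C(9,3) = 84; x_4 ≥ 7 gives C(8,3) = 56. Together 380.
Add back pairs where two caps are both exceeded: 1 + 0 + 0 + 20 + 10 + 0 = 31.
By inclusion–exclusion the count is 455 − 380 + 31 = 106.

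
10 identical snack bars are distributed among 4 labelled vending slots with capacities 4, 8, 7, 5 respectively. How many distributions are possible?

Without the upper bounds there are C(13,3) = 286 ways to split 10 among 4 vending slots.
Subtract solutions that violate a single cap (substitute x_i' = x_i − (cap_i+1)): x_1 ≥ 5 gives C(8,3) = 56; x_2 ≥ 9 gives C(4,3) = 4; x_3 ≥ 8 gives C(5,3) = 10; x_4 ≥ 6 gives C(7,3) = 35. Together 105.
No two caps can be exceeded simultaneously, so the pair terms are all 0.
By inclusion–exclusion the count is 286 − 105 + 0 = 181.

181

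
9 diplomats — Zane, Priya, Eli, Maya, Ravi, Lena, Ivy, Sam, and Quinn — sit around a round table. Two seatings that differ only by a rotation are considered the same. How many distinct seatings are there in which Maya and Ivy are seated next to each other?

Glue Maya and Ivy into a block (2 internal orders). Seating 8 units around a circle gives (7)! arrangements.
So 2 × (7)! = 2 × 5040 = 10080.

10080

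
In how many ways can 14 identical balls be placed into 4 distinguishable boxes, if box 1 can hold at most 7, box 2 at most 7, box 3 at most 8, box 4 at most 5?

293

Ignoring the caps, the number of non-negative solutions to x_1+…+x_4 = 14 is C(17,3) = 680.
Subtract solutions that violate a single cap (substitute x_i' = x_i − (cap_i+1)): x_1 ≥ 8 gives C(9,3) = 84; x_2 ≥ 8 gives C(9,3) = 84; x_3 ≥ 9 gives C(8,3) = 56; x_4 ≥ 6 gives C(11,3) = 165. Together 389.
Add back pairs where two caps are both exceeded: 0 + 0 + 1 + 0 + 1 + 0 = 2.
By inclusion–exclusion the count is 680 − 389 + 2 = 293.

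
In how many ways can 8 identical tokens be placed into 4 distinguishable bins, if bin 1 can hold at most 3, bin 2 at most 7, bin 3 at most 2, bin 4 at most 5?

67

Ignoring the caps, the number of non-negative solutions to x_1+…+x_4 = 8 is C(11,3) = 165.
Subtract solutions that violate a single cap (substitute x_i' = x_i − (cap_i+1)): x_1 ≥ 4 gives C(7,3) = 35; x_2 ≥ 8 gives C(3,3) = 1; x_3 ≥ 3 gives C(8,3) = 56; x_4 ≥ 6 gives C(5,3) = 10. Together 102.
Add back pairs where two caps are both exceeded: 0 + 4 + 0 + 0 + 0 + 0 = 4.
By inclusion–exclusion the count is 165 − 102 + 4 = 67.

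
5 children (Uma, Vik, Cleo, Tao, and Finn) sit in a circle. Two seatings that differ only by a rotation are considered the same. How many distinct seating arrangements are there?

24

Around a circle, 5 distinct people have 5!/5 = (4)! = 24 rotationally distinct seatings.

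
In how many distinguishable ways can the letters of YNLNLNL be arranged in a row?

140

The 7 letters of YNLNLNL have repeats: L appearing 3 times and N appearing 3 times.
So there are 7! / (3!·3!) = 140 distinguishable arrangements.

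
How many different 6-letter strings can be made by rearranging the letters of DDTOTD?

DDTOTD has 6 letters with D appearing 3 times and T appearing twice.
So there are 6! / (3!·2!) = 60 distinguishable arrangements.

60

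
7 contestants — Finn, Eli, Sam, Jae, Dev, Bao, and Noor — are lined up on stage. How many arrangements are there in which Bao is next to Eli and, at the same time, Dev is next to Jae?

Treat {Bao,Eli} as one block (2 orders) and {Dev,Jae} as another (2 orders).
That leaves 5 units to arrange: 2 × 2 × 5! = 4 × 120 = 480.

480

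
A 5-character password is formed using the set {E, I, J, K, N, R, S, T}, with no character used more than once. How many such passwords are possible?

Choose and order 5 of the 8 symbols: the first character has 8 options, the next 7, and so on down to 4.
8 × 7 × 6 × 5 × 4 = 6720.

6720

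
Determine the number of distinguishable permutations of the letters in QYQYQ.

10

The 5 letters of QYQYQ have repeats: Q appearing 3 times and Y appearing twice.
The number of distinct arrangements is 5!/(3!·2!) = 120/12 = 10.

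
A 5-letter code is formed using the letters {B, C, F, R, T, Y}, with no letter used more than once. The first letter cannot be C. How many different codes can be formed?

The first letter has 6−1 = 5 choices (anything except C).
The remaining 4 letters are filled from the other 5 symbols without repetition: 5 × 4 × 3 × 2 = 120.
Total: 5 × 120 = 600.

600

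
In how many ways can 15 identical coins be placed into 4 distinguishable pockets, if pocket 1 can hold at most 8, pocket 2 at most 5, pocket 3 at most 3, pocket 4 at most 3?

33

Ignoring the caps, the number of non-negative solutions to x_1+…+x_4 = 15 is C(18,3) = 816.
Subtract solutions that violate a single cap (substitute x_i' = x_i − (cap_i+1)): x_1 ≥ 9 gives C(9,3) = 84; x_2 ≥ 6 gives C(12,3) = 220; x_3 ≥ 4 gives C(14,3) = 364; x_4 ≥ 4 gives C(14,3) = 364. Together 1032.
Add back pairs where two caps are both exceeded: 1 + 10 + 10 + 56 + 56 + 120 = 253.
Subtract triples: 0 + 0 + 0 + 4 = 4.
By inclusion–exclusion the count is 816 − 1032 + 253 − 4 = 33.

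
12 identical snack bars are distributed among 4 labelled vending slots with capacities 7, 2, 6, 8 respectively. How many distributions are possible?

139

Without the upper bounds there are C(15,3) = 455 ways to split 12 among 4 vending slots.
Subtract solutions that violate a single cap (substitute x_i' = x_i − (cap_i+1)): x_1 ≥ 8 gives C(7,3) = 35; x_2 ≥ 3 gives C(12,3) = 220; x_3 ≥ 7 gives C(8,3) = 56; x_4 ≥ 9 gives C(6,3) = 20. Together 331.
Add back pairs where two caps are both exceeded: 4 + 0 + 0 + 10 + 1 + 0 = 15.
By inclusion–exclusion the count is 455 − 331 + 15 = 139.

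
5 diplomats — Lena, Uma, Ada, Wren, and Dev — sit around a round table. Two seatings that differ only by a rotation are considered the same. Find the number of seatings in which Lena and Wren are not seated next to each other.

12

All circular seatings of 5 people number (4)! = 24.
Those with Lena next to Wren: fuse the pair into one unit and seat 4 units around a circle — 2·(3)! = 12.
Subtracting, 24 − 12 = 12.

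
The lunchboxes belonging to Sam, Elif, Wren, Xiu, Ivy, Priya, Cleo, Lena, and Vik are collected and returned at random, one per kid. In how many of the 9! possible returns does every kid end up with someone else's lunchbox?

Let Aᵢ be the assignments in which kid i gets their own lunchbox. We want the size of the complement of A₁∪…∪A_9.
By inclusion–exclusion this is Σ_{j=0}^{9} (−1)^j C(9,j)·(9−j)!.
Computing: 362880 − 362880 + 181440 − 60480 + 15120 − 3024 + 504 − 72 + 9 − 1 = 133496.

133496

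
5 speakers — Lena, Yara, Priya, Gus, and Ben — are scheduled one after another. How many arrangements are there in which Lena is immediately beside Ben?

Treat {Lena, Ben} as a single unit. There are 4 units to order, and the pair itself can be ordered 2 ways.
So the count is 2·(4)! = 48.

48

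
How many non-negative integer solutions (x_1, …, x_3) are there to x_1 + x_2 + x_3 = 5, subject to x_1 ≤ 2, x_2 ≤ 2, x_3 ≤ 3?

6

Without the upper bounds there are C(7,2) = 21 ways to split 5 among 3 variables.
Subtract solutions that violate a single cap (substitute x_i' = x_i − (cap_i+1)): x_1 ≥ 3 gives C(4,2) = 6; x_2 ≥ 3 gives C(4,2) = 6; x_3 ≥ 4 gives C(3,2) = 3. Together 15.
No two caps can be exceeded simultaneously, so the pair terms are all 0.
By inclusion–exclusion the count is 21 − 15 + 0 = 6.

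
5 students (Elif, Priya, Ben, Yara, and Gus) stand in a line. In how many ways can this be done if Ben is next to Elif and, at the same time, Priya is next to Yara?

Treat {Ben,Elif} as one block (2 orders) and {Priya,Yara} as another (2 orders).
That leaves 3 units to arrange: 2 × 2 × 3! = 4 × 6 = 24.

24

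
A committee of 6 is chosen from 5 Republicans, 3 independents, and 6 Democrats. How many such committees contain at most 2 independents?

Split by how many independents are chosen (0 through 2).
Sum: C(3,0)·C(11,6) + C(3,1)·C(11,5) + C(3,2)·C(11,4) = 462 + 1386 + 990 = 2838.

2838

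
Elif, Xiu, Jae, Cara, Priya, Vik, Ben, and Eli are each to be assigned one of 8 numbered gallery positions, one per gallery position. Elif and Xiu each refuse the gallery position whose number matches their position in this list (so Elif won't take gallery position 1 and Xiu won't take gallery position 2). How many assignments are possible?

Let Aᵢ (for i ∈ {1, 2}) be the placements that put person i in their forbidden gallery position. Any j of these fix j positions, leaving (8−j)! ways to fill the rest, and there are C(2,j) ways to pick which j.
By inclusion–exclusion, the number of valid placements is Σ_{j=0}^{2} (−1)^j C(2,j)·(8−j)!.
Computing: 40320 − 10080 + 720 = 30960.

30960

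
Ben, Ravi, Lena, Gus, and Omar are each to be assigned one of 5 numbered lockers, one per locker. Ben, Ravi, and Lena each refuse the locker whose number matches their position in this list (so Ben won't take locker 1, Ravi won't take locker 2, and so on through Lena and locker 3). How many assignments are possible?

64

Let Aᵢ (for i ∈ {1, 2, 3}) be the placements that put person i in their forbidden locker. Any j of these fix j positions, leaving (5−j)! ways to fill the rest, and there are C(3,j) ways to pick which j.
By inclusion–exclusion, the number of valid placements is Σ_{j=0}^{3} (−1)^j C(3,j)·(5−j)!.
Computing: 120 − 72 + 18 − 2 = 64.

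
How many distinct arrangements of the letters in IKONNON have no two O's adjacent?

300

There are 7!/(3!·2!) = 420 arrangements of IKONNON in total.
If the two O's are adjacent, glue them into one block, leaving 6 items to arrange: (6)!/(3!) = 120 ways.
Hence 420 − 120 = 300.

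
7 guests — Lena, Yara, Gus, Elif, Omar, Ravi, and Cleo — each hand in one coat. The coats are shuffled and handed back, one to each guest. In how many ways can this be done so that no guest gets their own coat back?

1854

Let Aᵢ be the assignments in which guest i gets their own coat. We want the size of the complement of A₁∪…∪A_7.
By inclusion–exclusion this is Σ_{j=0}^{7} (−1)^j C(7,j)·(7−j)!.
Computing: 5040 − 5040 + 2520 − 840 + 210 − 42 + 7 − 1 = 1854.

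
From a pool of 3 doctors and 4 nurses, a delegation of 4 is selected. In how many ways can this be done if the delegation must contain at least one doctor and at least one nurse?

Unrestricted: C(7,4) = 35 ways to pick any 4 of the 7.
Selections missing a whole group: no doctors → C(4,4) = 1; no nurses → C(3,4) = 0.
Both groups omitted at once is impossible, so 35 − 1 = 34.

34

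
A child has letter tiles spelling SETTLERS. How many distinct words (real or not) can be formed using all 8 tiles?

5040

SETTLERS has 8 letters with E appearing twice, S appearing twice, and T appearing twice.
The number of distinct arrangements is 8!/(2!·2!·2!) = 40320/8 = 5040.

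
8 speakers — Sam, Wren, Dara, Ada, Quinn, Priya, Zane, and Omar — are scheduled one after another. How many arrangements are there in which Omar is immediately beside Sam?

10080

Glue Omar and Sam into one block (2 internal orders), leaving 7 units to arrange in a row.
So the count is 2·(7)! = 10080.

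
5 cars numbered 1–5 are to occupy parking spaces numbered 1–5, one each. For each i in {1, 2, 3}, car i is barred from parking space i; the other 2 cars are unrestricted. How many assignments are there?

64

Let Aᵢ (for i ∈ {1, 2, 3}) be the placements that put car i in its forbidden parking space. Any j of these fix j positions, leaving (5−j)! ways to fill the rest, and there are C(3,j) ways to pick which j.
By inclusion–exclusion, the number of valid placements is Σ_{j=0}^{3} (−1)^j C(3,j)·(5−j)!.
Computing: 120 − 72 + 18 − 2 = 64.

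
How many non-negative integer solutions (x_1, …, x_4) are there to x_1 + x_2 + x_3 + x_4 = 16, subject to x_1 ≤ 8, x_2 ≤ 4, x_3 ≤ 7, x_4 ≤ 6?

Ignoring the caps, the number of non-negative solutions to x_1+…+x_4 = 16 is C(19,3) = 969.
Subtract solutions that violate a single cap (substitute x_i' = x_i − (cap_i+1)): x_1 ≥ 9 gives C(10,3) = 120; x_2 ≥ 5 gives C(14,3) = 364; x_3 ≥ 8 gives C(11,3) = 165; x_4 ≥ 7 gives C(12,3) = 220. Together 869.
Add back pairs where two caps are both exceeded: 10 + 0 + 1 + 20 + 35 + 4 = 70.
By inclusion–exclusion the count is 969 − 869 + 70 = 170.

170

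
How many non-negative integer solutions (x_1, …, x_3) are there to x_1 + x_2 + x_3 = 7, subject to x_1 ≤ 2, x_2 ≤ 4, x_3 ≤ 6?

By stars and bars, unrestricted non-negative solutions to x_1+…+x_3 = 7 number C(7+2,2) = 36.
Subtract solutions that violate a single cap (substitute x_i' = x_i − (cap_i+1)): x_1 ≥ 3 gives C(6,2) = 15; x_2 ≥ 5 gives C(4,2) = 6; x_3 ≥ 7 gives C(2,2) = 1. Together 22.
No two caps can be exceeded simultaneously, so the pair terms are all 0.
By inclusion–exclusion the count is 36 − 22 + 0 = 14.

14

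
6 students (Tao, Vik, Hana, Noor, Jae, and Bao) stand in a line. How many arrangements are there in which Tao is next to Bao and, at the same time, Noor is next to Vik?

Treat {Tao,Bao} as one block (2 orders) and {Noor,Vik} as another (2 orders).
That leaves 4 units to arrange: 2 × 2 × 4! = 4 × 24 = 96.

96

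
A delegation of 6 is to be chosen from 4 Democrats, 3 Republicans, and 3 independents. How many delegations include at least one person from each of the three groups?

195

With no constraint there are C(10,6) = 210 possible selections.
Selections missing a whole group: no Democrats → C(6,6) = 1; no Republicans → C(7,6) = 7; no independents → C(7,6) = 7.
Add back selections omitting two groups (i.e. drawn from a single group): C(4,6) + C(3,6) + C(3,6) = 0.
By inclusion–exclusion: 210 − 15 + 0 = 195.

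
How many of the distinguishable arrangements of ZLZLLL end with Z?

5

Fix Z in the last position and arrange the remaining 5 letters.
Those 5 letters have L appearing 4 times, giving (5)!/(4!) = 5.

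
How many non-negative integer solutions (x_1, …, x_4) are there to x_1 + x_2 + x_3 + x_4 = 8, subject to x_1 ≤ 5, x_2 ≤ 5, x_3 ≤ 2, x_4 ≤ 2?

Ignoring the caps, the number of non-negative solutions to x_1+…+x_4 = 8 is C(11,3) = 165.
Subtract solutions that violate a single cap (substitute x_i' = x_i − (cap_i+1)): x_1 ≥ 6 gives C(5,3) = 10; x_2 ≥ 6 gives C(5,3) = 10; x_3 ≥ 3 gives C(8,3) = 56; x_4 ≥ 3 gives C(8,3) = 56. Together 132.
Add back pairs where two caps are both exceeded: 0 + 0 + 0 + 0 + 0 + 10 = 10.
By inclusion–exclusion the count is 165 − 132 + 10 = 43.

43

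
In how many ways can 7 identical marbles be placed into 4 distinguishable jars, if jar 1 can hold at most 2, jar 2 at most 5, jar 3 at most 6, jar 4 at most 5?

76

Without the upper bounds there are C(10,3) = 120 ways to split 7 among 4 jars.
Subtract solutions that violate a single cap (substitute x_i' = x_i − (cap_i+1)): x_1 ≥ 3 gives C(7,3) = 35; x_2 ≥ 6 gives C(4,3) = 4; x_3 ≥ 7 gives C(3,3) = 1; x_4 ≥ 6 gives C(4,3) = 4. Together 44.
No two caps can be exceeded simultaneously, so the pair terms are all 0.
By inclusion–exclusion the count is 120 − 44 + 0 = 76.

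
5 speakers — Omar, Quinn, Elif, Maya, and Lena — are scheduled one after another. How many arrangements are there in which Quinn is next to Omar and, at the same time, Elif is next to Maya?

24

Treat {Quinn,Omar} as one block (2 orders) and {Elif,Maya} as another (2 orders).
That leaves 3 units to arrange: 2 × 2 × 3! = 4 × 6 = 24.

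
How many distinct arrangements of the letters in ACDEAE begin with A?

Fix A in the first position and arrange the remaining 5 letters.
Those 5 letters have E appearing twice, giving (5)!/(2!) = 60.

60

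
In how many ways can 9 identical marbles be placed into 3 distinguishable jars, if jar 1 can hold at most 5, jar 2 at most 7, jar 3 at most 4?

27

Without the upper bounds there are C(11,2) = 55 ways to split 9 among 3 jars.
Subtract solutions that violate a single cap (substitute x_i' = x_i − (cap_i+1)): x_1 ≥ 6 gives C(5,2) = 10; x_2 ≥ 8 gives C(3,2) = 3; x_3 ≥ 5 gives C(6,2) = 15. Together 28.
No two caps can be exceeded simultaneously, so the pair terms are all 0.
By inclusion–exclusion the count is 55 − 28 + 0 = 27.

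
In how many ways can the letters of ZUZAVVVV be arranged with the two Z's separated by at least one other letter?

There are 8!/(4!·2!) = 840 arrangements of ZUZAVVVV in total.
If the two Z's are adjacent, glue them into one block, leaving 7 items to arrange: (7)!/(4!) = 210 ways.
Subtracting, 840 − 210 = 630 arrangements keep the Z's apart.

630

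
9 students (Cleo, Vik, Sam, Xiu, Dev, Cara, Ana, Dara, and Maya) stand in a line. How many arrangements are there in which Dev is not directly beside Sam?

282240

Of the 9! = 362880 arrangements, those with Dev and Sam adjacent number 2 × 8! = 80640 (treat the pair as a block with 2 internal orders).
Complementary counting: 362880 − 80640 = 282240.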